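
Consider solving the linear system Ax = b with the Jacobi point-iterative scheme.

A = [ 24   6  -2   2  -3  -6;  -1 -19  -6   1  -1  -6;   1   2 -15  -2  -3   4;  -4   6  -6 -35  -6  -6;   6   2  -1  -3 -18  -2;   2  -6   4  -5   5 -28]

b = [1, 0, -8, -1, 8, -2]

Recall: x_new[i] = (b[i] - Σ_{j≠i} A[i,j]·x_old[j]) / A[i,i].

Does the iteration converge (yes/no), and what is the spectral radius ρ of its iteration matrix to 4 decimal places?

yes, ρ = 0.6085

Write A = D+L+U with D = diag(24, -19, -15, -35, -18, -28).
T_J = -D⁻¹(L+U): T[4,0] = -(6)/(-18) = +0.3333; T[4,4] = 0.
  T[0,:] = [+0.0000 -0.2500 +0.0833 -0.0833 +0.1250 +0.2500]
  T[1,:] = [-0.0526 +0.0000 -0.3158 +0.0526 -0.0526 -0.3158]
  T[2,:] = [+0.0667 +0.1333 +0.0000 -0.1333 -0.2000 +0.2667]
  T[3,:] = [-0.1143 +0.1714 -0.1714 +0.0000 -0.1714 -0.1714]
  T[4,:] = [+0.3333 +0.1111 -0.0556 -0.1667 +0.0000 -0.1111]
  T[5,:] = [+0.0714 -0.2143 +0.1429 -0.1786 +0.1786 +0.0000]
|λ(T)| sorted: 0.6085, 0.3137, 0.3137, 0.1699, 0.1081, 0.0585.
spectral radius ρ = 0.6085; 0.6085 < 1 ⇒ converges.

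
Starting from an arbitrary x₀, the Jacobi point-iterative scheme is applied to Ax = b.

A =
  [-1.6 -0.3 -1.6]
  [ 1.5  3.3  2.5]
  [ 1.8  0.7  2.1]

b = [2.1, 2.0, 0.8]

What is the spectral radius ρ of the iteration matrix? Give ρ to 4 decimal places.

Let D = diag(-1.6, 3.3, 2.1); L, U the strict triangles.
Jacobi: T = -D⁻¹(L+U), T[0,2] = -(-1.6)/(-1.6) = -1.0000; T[0,0] = 0.
  T[0,:] = [+0.0000 -0.1875 -1.0000]
  T[1,:] = [-0.4545 +0.0000 -0.7576]
  T[2,:] = [-0.8571 -0.3333 +0.0000]
|roots of det(T-λI)|: 1.1933, 0.9530, 0.2403.
ρ(T) = max|λ| = 1.1933; 1.1933 > 1: divergent.

1.1933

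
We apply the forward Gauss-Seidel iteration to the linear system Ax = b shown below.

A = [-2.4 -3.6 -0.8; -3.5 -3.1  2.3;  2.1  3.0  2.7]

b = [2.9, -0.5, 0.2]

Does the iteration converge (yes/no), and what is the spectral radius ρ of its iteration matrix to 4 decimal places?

no, ρ = 1.3510

Split A = D + L + U, D = diag(-2.4, -3.1, 2.7).
GS T = -(D+L)⁻¹U: row 0 first, T[0,2] = -(-0.8)/(-2.4) = -0.3333; later rows by forward substitution.
  T[0,:] = [+0.0000 -1.5000 -0.3333]
  T[1,:] = [+0.0000 +1.6935 +1.1183]
  T[2,:] = [+0.0000 -0.7151 -0.9833]
eigenvalue magnitudes: 1.3510, 0.6407, 0.0000.
spectral radius ρ = 1.3510; 1.3510 > 1, so it fails to converge.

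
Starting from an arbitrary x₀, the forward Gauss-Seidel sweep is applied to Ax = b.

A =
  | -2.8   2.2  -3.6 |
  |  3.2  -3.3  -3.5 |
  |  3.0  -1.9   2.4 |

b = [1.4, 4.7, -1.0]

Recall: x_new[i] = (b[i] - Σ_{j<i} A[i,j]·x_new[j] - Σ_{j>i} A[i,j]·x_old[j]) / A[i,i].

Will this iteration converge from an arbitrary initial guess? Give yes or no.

Write A = D+L+U with D = diag(-2.8, -3.3, 2.4).
T_GS = -(D+L)⁻¹U: row 0 first, T[0,1] = -(2.2)/(-2.8) = +0.7857; later rows by forward substitution.
  T[0,:] = [+0.0000 +0.7857 -1.2857]
  T[1,:] = [+0.0000 +0.7619 -2.3074]
  T[2,:] = [+0.0000 -0.3790 -0.2195]
|λ(T)| sorted: 1.3272, 0.7848, 0.0000.
ρ(T) = max|λ| = 1.3272; 1.3272 > 1, so it fails to converge.

no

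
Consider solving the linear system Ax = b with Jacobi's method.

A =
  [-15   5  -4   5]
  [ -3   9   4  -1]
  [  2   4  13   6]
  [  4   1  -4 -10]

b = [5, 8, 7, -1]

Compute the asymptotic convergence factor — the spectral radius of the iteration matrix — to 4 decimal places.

Diagonal D = diag(-15, 9, 13, -10); L, U strict lower/upper.
Jacobi T = -D⁻¹(L+U): T[3,2] = -(-4)/(-10) = -0.4000; T[3,3] = 0.
  T[0,:] = [+0.0000  +0.3333  -0.2667  +0.3333]
  T[1,:] = [+0.3333  +0.0000  -0.4444  +0.1111]
  T[2,:] = [-0.1538  -0.3077  +0.0000  -0.4615]
  T[3,:] = [+0.4000  +0.1000  -0.4000  +0.0000]
moduli |λ_i(T)| = 0.9123, 0.5966, 0.1611, 0.1611.
spectral radius ρ = 0.9123; 0.9123 < 1: convergent.

0.9123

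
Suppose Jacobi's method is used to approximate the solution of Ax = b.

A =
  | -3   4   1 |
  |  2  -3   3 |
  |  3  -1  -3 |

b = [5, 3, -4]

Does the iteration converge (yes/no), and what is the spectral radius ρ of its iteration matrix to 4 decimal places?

no, ρ = 1.3498

Split A = D + L + U, D = diag(-3, -3, -3).
T_J = -D⁻¹(L+U): T[2,1] = -(-1)/(-3) = -0.3333; T[2,2] = 0.
  T[0,:] = [+0.0000  +1.3333  +0.3333]
  T[1,:] = [+0.6667  +0.0000  +1.0000]
  T[2,:] = [+1.0000  -0.3333  +0.0000]
|roots of det(T-λI)|: 1.3498, 0.9659, 0.9659.
spectral radius ρ = 1.3498; 1.3498 > 1, so it fails to converge.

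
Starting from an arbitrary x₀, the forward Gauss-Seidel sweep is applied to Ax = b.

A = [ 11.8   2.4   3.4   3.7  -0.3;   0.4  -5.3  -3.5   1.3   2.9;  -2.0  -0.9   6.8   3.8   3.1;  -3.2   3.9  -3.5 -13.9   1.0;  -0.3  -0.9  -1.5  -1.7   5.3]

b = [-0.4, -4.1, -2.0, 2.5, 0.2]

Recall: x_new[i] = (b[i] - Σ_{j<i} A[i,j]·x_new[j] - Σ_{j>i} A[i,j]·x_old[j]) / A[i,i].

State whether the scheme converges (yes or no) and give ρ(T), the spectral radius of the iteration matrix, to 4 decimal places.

Diagonal D = diag(11.8, -5.3, 6.8, -13.9, 5.3); L, U strict lower/upper.
Gauss-Seidel: T = -(D+L)⁻¹U, row 0 first, T[0,1] = -(2.4)/(11.8) = -0.2034; later rows by forward substitution.
  T[0,:] = [+0.0000 -0.2034 -0.2881 -0.3136 +0.0254]
  T[1,:] = [+0.0000 -0.0154 -0.6821 +0.2216 +0.5491]
  T[2,:] = [+0.0000 -0.0619 -0.1750 -0.6217 -0.3757]
  T[3,:] = [+0.0000 +0.0581 -0.0810 +0.2909 +0.3148]
  T[4,:] = [+0.0000 -0.0130 -0.2077 -0.0628 +0.0893]
|eigenvalues of T|: 0.5844, 0.2791, 0.1299, 0.0144, 0.0000.
ρ = 0.5844; 0.5844 < 1: convergent.

yes, ρ = 0.5844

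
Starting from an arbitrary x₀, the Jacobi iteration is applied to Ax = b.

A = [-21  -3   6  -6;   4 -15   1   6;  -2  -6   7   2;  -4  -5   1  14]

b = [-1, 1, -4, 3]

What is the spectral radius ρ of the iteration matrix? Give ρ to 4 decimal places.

A = D + L + U where D = diag(-21, -15, 7, 14).
Jacobi T = -D⁻¹(L+U): T[2,3] = -(2)/(7) = -0.2857; T[2,2] = 0.
  T[0,:] = [+0.0000  -0.1429  +0.2857  -0.2857]
  T[1,:] = [+0.2667  +0.0000  +0.0667  +0.4000]
  T[2,:] = [+0.2857  +0.8571  +0.0000  -0.2857]
  T[3,:] = [+0.2857  +0.3571  -0.0714  +0.0000]
|roots of det(T-λI)|: 0.5469, 0.4551, 0.2738, 0.2738.
ρ = 0.5469; 0.5469 < 1, so it converges for any x₀.

0.5469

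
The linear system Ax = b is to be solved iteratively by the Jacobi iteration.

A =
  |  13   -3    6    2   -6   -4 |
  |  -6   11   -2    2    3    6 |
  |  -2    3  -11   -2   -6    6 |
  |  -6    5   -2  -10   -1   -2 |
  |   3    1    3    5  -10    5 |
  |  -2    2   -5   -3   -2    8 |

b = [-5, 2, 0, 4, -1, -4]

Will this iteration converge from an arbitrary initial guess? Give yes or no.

no

Diagonal D = diag(13, 11, -11, -10, -10, 8); L, U strict lower/upper.
Jacobi: T = -D⁻¹(L+U), T[1,2] = -(-2)/(11) = +0.1818; T[1,1] = 0.
  T[0,:] = [+0.0000  +0.2308  -0.4615  -0.1538  +0.4615  +0.3077]
  T[1,:] = [+0.5455  +0.0000  +0.1818  -0.1818  -0.2727  -0.5455]
  T[2,:] = [-0.1818  +0.2727  +0.0000  -0.1818  -0.5455  +0.5455]
  T[3,:] = [-0.6000  +0.5000  -0.2000  +0.0000  -0.1000  -0.2000]
  T[4,:] = [+0.3000  +0.1000  +0.3000  +0.5000  +0.0000  +0.5000]
  T[5,:] = [+0.2500  -0.2500  +0.6250  +0.3750  +0.2500  +0.0000]
eigenvalue magnitudes: 1.2083, 0.7367, 0.7367, 0.4901, 0.4698, 0.4255.
spectral radius ρ = 1.2083; 1.2083 > 1: divergent.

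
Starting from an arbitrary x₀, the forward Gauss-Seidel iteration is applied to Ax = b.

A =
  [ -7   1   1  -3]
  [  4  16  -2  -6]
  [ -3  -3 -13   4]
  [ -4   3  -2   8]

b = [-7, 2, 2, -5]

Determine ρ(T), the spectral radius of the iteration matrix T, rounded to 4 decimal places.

0.4244

A = D + L + U where D = diag(-7, 16, -13, 8).
GS T = -(D+L)⁻¹U: row 0 first, T[0,1] = -(1)/(-7) = +0.1429; later rows by forward substitution.
  T[0,:] = [+0.0000  +0.1429  +0.1429  -0.4286]
  T[1,:] = [+0.0000  -0.0357  +0.0893  +0.4821]
  T[2,:] = [+0.0000  -0.0247  -0.0536  +0.2953]
  T[3,:] = [+0.0000  +0.0786  +0.0246  -0.3213]
|roots of det(T-λI)|: 0.4244, 0.0877, 0.0738, 0.0000.
spectral radius ρ = 0.4244; 0.4244 < 1 ⇒ converges.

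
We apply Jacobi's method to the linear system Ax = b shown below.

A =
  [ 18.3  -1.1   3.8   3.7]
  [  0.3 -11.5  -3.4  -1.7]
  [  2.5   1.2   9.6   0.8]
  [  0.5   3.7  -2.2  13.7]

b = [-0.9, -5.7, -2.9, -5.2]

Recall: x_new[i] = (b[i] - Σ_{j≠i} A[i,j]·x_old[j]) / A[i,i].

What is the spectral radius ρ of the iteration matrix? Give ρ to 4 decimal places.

0.4090

A = D + L + U where D = diag(18.3, -11.5, 9.6, 13.7).
Jacobi: T = -D⁻¹(L+U), T[1,0] = -(0.3)/(-11.5) = +0.0261; T[1,1] = 0.
  T[0,:] = [+0.0000, +0.0601, -0.2077, -0.2022]
  T[1,:] = [+0.0261, +0.0000, -0.2957, -0.1478]
  T[2,:] = [-0.2604, -0.1250, +0.0000, -0.0833]
  T[3,:] = [-0.0365, -0.2701, +0.1606, +0.0000]
eigenvalue magnitudes: 0.4090, 0.3362, 0.1275, 0.1275.
spectral radius ρ = 0.4090; 0.4090 < 1: convergent.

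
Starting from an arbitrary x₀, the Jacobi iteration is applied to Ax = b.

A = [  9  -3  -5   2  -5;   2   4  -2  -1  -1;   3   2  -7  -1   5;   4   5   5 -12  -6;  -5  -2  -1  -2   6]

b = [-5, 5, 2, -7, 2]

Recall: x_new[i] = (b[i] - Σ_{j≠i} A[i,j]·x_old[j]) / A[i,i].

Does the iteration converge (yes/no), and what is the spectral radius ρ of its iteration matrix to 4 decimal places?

no, ρ = 1.1730

Diagonal D = diag(9, 4, -7, -12, 6); L, U strict lower/upper.
Jacobi T = -D⁻¹(L+U): T[2,1] = -(2)/(-7) = +0.2857; T[2,2] = 0.
  T[0,:] = [+0.0000  +0.3333  +0.5556  -0.2222  +0.5556]
  T[1,:] = [-0.5000  +0.0000  +0.5000  +0.2500  +0.2500]
  T[2,:] = [+0.4286  +0.2857  +0.0000  -0.1429  +0.7143]
  T[3,:] = [+0.3333  +0.4167  +0.4167  +0.0000  -0.5000]
  T[4,:] = [+0.8333  +0.3333  +0.1667  +0.3333  +0.0000]
moduli |λ_i(T)| = 1.1730, 0.7215, 0.7215, 0.4070, 0.1523.
ρ = 1.1730; 1.1730 > 1, so it fails to converge.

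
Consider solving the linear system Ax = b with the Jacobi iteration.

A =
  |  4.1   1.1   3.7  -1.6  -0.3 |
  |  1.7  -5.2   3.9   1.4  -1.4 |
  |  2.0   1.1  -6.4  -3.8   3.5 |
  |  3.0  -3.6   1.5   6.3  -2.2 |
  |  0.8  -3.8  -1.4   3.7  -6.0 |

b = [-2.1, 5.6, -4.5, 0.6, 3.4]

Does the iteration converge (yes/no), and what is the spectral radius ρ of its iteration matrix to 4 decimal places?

Write A = D+L+U with D = diag(4.1, -5.2, -6.4, 6.3, -6).
Jacobi T = -D⁻¹(L+U): T[4,1] = -(-3.8)/(-6) = -0.6333; T[4,4] = 0.
  T[0,:] = [+0.0000 -0.2683 -0.9024 +0.3902 +0.0732]
  T[1,:] = [+0.3269 +0.0000 +0.7500 +0.2692 -0.2692]
  T[2,:] = [+0.3125 +0.1719 +0.0000 -0.5938 +0.5469]
  T[3,:] = [-0.4762 +0.5714 -0.2381 +0.0000 +0.3492]
  T[4,:] = [+0.1333 -0.6333 -0.2333 +0.6167 +0.0000]
|λ(T)| sorted: 1.2354, 0.9521, 0.9521, 0.3645, 0.2812.
ρ(T) = max|λ| = 1.2354; 1.2354 > 1 ⇒ diverges.

no, ρ = 1.2354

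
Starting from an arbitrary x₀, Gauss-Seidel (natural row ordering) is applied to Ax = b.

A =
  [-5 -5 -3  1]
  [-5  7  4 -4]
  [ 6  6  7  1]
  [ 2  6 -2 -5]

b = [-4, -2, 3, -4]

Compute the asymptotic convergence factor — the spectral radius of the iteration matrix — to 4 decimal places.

Diagonal D = diag(-5, 7, 7, -5); L, U strict lower/upper.
GS T = -(D+L)⁻¹U: row 0 first, T[0,2] = -(-3)/(-5) = -0.6000; later rows by forward substitution.
  T[0,:] = [+0.0000  -1.0000  -0.6000  +0.2000]
  T[1,:] = [+0.0000  -0.7143  -1.0000  +0.7143]
  T[2,:] = [+0.0000  +1.4694  +1.3714  -0.9265]
  T[3,:] = [+0.0000  -1.8449  -1.9886  +1.3078]
moduli |λ_i(T)| = 1.3231, 0.6782, 0.0364, 0.0000.
spectral radius ρ = 1.3231; 1.3231 > 1 ⇒ diverges.

1.3231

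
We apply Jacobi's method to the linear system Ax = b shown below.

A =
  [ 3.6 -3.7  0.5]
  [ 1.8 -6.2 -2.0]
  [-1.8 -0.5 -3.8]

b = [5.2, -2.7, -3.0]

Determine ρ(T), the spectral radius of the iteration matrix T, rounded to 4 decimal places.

0.7835

A = D + L + U where D = diag(3.6, -6.2, -3.8).
T_J = -D⁻¹(L+U): T[1,2] = -(-2)/(-6.2) = -0.3226; T[1,1] = 0.
  T[0,:] = [+0.0000, +1.0278, -0.1389]
  T[1,:] = [+0.2903, +0.0000, -0.3226]
  T[2,:] = [-0.4737, -0.1316, +0.0000]
|λ(T)| sorted: 0.7835, 0.4552, 0.4552.
spectral radius ρ = 0.7835; 0.7835 < 1, so it converges for any x₀.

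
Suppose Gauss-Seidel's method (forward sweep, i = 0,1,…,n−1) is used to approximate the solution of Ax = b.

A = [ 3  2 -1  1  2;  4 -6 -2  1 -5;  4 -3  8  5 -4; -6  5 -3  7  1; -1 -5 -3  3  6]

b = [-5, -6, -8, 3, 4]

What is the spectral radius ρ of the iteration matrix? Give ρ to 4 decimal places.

1.4289

Write A = D+L+U with D = diag(3, -6, 8, 7, 6).
Gauss-Seidel: T = -(D+L)⁻¹U, row 0 first, T[0,1] = -(2)/(3) = -0.6667; later rows by forward substitution.
  T[0,:] = [+0.0000 -0.6667 +0.3333 -0.3333 -0.6667]
  T[1,:] = [+0.0000 -0.4444 -0.1111 -0.0556 -1.2778]
  T[2,:] = [+0.0000 +0.1667 -0.2083 -0.4792 +0.3542]
  T[3,:] = [+0.0000 -0.1825 +0.2758 -0.4514 +0.3502]
  T[4,:] = [+0.0000 -0.3069 -0.2791 -0.1157 -1.1739]
|λ(T)| sorted: 1.4289, 0.6027, 0.6027, 0.0064, 0.0000.
ρ(T) = max|λ| = 1.4289; 1.4289 > 1, so it fails to converge.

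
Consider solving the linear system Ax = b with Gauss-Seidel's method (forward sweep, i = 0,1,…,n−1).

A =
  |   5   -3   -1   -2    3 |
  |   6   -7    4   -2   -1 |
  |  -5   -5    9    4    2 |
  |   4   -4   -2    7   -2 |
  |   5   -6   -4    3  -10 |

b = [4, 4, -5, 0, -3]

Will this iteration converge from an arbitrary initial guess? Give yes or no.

no

A = D + L + U where D = diag(5, -7, 9, 7, -10).
T_GS = -(D+L)⁻¹U: row 0 first, T[0,1] = -(-3)/(5) = +0.6000; later rows by forward substitution.
  T[0,:] = [+0.0000, +0.6000, +0.2000, +0.4000, -0.6000]
  T[1,:] = [+0.0000, +0.5143, +0.7429, +0.0571, -0.6571]
  T[2,:] = [+0.0000, +0.6190, +0.5238, -0.1905, -0.9206]
  T[3,:] = [+0.0000, +0.1279, +0.4599, -0.2503, -0.0100]
  T[4,:] = [+0.0000, -0.2178, -0.4173, +0.1668, +0.4595]
eigenvalue magnitudes: 1.5835, 0.2872, 0.2872, 0.1667, 0.0000.
spectral radius ρ = 1.5835; 1.5835 > 1: divergent.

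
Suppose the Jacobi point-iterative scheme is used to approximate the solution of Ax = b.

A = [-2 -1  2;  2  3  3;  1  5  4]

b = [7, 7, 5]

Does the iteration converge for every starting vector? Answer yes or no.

A = D + L + U where D = diag(-2, 3, 4).
Jacobi T = -D⁻¹(L+U): T[2,0] = -(1)/(4) = -0.2500; T[2,2] = 0.
  T[0,:] = [+0.0000 -0.5000 +1.0000]
  T[1,:] = [-0.6667 +0.0000 -1.0000]
  T[2,:] = [-0.2500 -1.2500 +0.0000]
|roots of det(T-λI)|: 1.3615, 0.7213, 0.7213.
spectral radius ρ = 1.3615; 1.3615 > 1, so it fails to converge.

no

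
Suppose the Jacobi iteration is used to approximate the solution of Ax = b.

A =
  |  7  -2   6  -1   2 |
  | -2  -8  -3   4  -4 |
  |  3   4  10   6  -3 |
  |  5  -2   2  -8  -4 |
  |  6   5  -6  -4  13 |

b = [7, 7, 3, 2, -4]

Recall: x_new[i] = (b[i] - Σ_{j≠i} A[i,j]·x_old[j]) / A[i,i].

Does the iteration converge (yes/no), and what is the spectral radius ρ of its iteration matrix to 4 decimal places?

no, ρ = 1.2223

Diagonal D = diag(7, -8, 10, -8, 13); L, U strict lower/upper.
T_J = -D⁻¹(L+U): T[0,1] = -(-2)/(7) = +0.2857; T[0,0] = 0.
  T[0,:] = [+0.0000, +0.2857, -0.8571, +0.1429, -0.2857]
  T[1,:] = [-0.2500, +0.0000, -0.3750, +0.5000, -0.5000]
  T[2,:] = [-0.3000, -0.4000, +0.0000, -0.6000, +0.3000]
  T[3,:] = [+0.6250, -0.2500, +0.2500, +0.0000, -0.5000]
  T[4,:] = [-0.4615, -0.3846, +0.4615, +0.3077, +0.0000]
|λ(T)| sorted: 1.2223, 0.8334, 0.8334, 0.6676, 0.0492.
spectral radius ρ = 1.2223; 1.2223 > 1: divergent.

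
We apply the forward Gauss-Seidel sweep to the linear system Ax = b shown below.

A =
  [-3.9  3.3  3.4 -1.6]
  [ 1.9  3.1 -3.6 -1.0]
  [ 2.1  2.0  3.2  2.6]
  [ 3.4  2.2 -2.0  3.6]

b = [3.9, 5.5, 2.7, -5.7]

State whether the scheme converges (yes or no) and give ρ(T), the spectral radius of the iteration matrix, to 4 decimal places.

Write A = D+L+U with D = diag(-3.9, 3.1, 3.2, 3.6).
Gauss-Seidel: T = -(D+L)⁻¹U, row 0 first, T[0,1] = -(3.3)/(-3.9) = +0.8462; later rows by forward substitution.
  T[0,:] = [+0.0000 +0.8462 +0.8718 -0.4103]
  T[1,:] = [+0.0000 -0.5186 +0.6270 +0.5740]
  T[2,:] = [+0.0000 -0.2312 -0.9640 -0.9020]
  T[3,:] = [+0.0000 -0.6106 -1.7420 -0.4645]
|eigenvalues of T|: 1.5690, 0.9076, 0.5295, 0.0000.
ρ = 1.5690; 1.5690 > 1, so it fails to converge.

no, ρ = 1.5690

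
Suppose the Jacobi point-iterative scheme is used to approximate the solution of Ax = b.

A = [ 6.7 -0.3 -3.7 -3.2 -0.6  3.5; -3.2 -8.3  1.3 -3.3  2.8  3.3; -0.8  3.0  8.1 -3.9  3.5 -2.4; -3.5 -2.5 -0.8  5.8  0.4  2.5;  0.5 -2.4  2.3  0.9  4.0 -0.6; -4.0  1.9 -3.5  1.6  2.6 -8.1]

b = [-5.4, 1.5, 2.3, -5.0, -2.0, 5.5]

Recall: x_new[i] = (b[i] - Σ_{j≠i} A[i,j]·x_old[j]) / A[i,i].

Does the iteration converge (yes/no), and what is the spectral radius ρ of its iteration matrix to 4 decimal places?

Split A = D + L + U, D = diag(6.7, -8.3, 8.1, 5.8, 4, -8.1).
Jacobi: T = -D⁻¹(L+U), T[4,2] = -(2.3)/(4) = -0.5750; T[4,4] = 0.
  T[0,:] = [+0.0000, +0.0448, +0.5522, +0.4776, +0.0896, -0.5224]
  T[1,:] = [-0.3855, +0.0000, +0.1566, -0.3976, +0.3373, +0.3976]
  T[2,:] = [+0.0988, -0.3704, +0.0000, +0.4815, -0.4321, +0.2963]
  T[3,:] = [+0.6034, +0.4310, +0.1379, +0.0000, -0.0690, -0.4310]
  T[4,:] = [-0.1250, +0.6000, -0.5750, -0.2250, +0.0000, +0.1500]
  T[5,:] = [-0.4938, +0.2346, -0.4321, +0.1975, +0.3210, +0.0000]
|roots of det(T-λI)|: 1.2348, 0.7818, 0.6533, 0.6533, 0.2844, 0.2552.
spectral radius ρ = 1.2348; 1.2348 > 1: divergent.

no, ρ = 1.2348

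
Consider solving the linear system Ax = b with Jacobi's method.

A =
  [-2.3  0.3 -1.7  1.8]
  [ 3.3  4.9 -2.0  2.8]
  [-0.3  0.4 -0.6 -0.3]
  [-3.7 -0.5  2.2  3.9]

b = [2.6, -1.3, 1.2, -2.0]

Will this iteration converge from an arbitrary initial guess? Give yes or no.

Let D = diag(-2.3, 4.9, -0.6, 3.9); L, U the strict triangles.
Jacobi: T = -D⁻¹(L+U), T[2,0] = -(-0.3)/(-0.6) = -0.5000; T[2,2] = 0.
  T[0,:] = [+0.0000  +0.1304  -0.7391  +0.7826]
  T[1,:] = [-0.6735  +0.0000  +0.4082  -0.5714]
  T[2,:] = [-0.5000  +0.6667  +0.0000  -0.5000]
  T[3,:] = [+0.9487  +0.1282  -0.5641  +0.0000]
|roots of det(T-λI)|: 1.4913, 0.8425, 0.4151, 0.4151.
spectral radius ρ = 1.4913; 1.4913 > 1 ⇒ diverges.

no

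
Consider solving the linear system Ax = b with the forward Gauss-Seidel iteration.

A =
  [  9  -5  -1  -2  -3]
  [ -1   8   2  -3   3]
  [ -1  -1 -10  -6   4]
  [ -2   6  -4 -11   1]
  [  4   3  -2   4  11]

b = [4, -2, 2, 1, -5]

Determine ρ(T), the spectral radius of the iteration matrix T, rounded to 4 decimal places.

Split A = D + L + U, D = diag(9, 8, -10, -11, 11).
Gauss-Seidel: T = -(D+L)⁻¹U, row 0 first, T[0,2] = -(-1)/(9) = +0.1111; later rows by forward substitution.
  T[0,:] = [+0.0000  +0.5556  +0.1111  +0.2222  +0.3333]
  T[1,:] = [+0.0000  +0.0694  -0.2361  +0.4028  -0.3333]
  T[2,:] = [+0.0000  -0.0625  +0.0125  -0.6625  +0.4000]
  T[3,:] = [+0.0000  -0.0404  -0.1535  +0.4202  -0.2970]
  T[4,:] = [+0.0000  -0.2176  +0.0821  -0.4639  +0.1504]
|λ(T)| sorted: 0.9085, 0.1804, 0.1804, 0.0932, 0.0000.
spectral radius ρ = 0.9085; 0.9085 < 1: convergent.

0.9085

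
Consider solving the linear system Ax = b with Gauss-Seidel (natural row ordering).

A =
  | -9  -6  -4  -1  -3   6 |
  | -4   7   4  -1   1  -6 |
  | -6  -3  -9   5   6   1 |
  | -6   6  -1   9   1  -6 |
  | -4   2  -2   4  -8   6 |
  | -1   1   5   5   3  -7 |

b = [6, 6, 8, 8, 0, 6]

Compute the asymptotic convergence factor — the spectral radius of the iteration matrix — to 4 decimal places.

Split A = D + L + U, D = diag(-9, 7, -9, 9, -8, -7).
T_GS = -(D+L)⁻¹U: row 0 first, T[0,3] = -(-1)/(-9) = -0.1111; later rows by forward substitution.
  T[0,:] = [+0.0000, -0.6667, -0.4444, -0.1111, -0.3333, +0.6667]
  T[1,:] = [+0.0000, -0.3810, -0.8254, +0.0794, -0.3333, +1.2381]
  T[2,:] = [+0.0000, +0.5714, +0.5714, +0.6032, +1.0000, -0.7460]
  T[3,:] = [+0.0000, -0.1270, +0.3175, -0.0600, -0.0000, +0.2028]
  T[4,:] = [+0.0000, +0.0317, +0.0317, -0.1054, -0.1667, +1.0141]
  T[5,:] = [+0.0000, +0.3719, +0.5941, +0.3701, +0.6429, +0.1282]
|λ(T)| sorted: 1.1870, 0.6792, 0.6792, 0.0678, 0.0678, 0.0000.
ρ = 1.1870; 1.1870 > 1, so it fails to converge.

1.1870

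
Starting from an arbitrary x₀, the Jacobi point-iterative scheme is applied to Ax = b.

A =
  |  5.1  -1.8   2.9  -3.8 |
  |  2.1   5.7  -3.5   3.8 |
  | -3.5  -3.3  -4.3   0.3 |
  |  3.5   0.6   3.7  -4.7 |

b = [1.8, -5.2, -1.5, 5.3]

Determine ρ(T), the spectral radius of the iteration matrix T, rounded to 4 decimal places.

1.1220

Write A = D+L+U with D = diag(5.1, 5.7, -4.3, -4.7).
Jacobi: T = -D⁻¹(L+U), T[2,3] = -(0.3)/(-4.3) = +0.0698; T[2,2] = 0.
  T[0,:] = [+0.0000, +0.3529, -0.5686, +0.7451]
  T[1,:] = [-0.3684, +0.0000, +0.6140, -0.6667]
  T[2,:] = [-0.8140, -0.7674, +0.0000, +0.0698]
  T[3,:] = [+0.7447, +0.1277, +0.7872, +0.0000]
|eigenvalues of T|: 1.1220, 0.7477, 0.7477, 0.5955.
ρ = 1.1220; 1.1220 > 1 ⇒ diverges.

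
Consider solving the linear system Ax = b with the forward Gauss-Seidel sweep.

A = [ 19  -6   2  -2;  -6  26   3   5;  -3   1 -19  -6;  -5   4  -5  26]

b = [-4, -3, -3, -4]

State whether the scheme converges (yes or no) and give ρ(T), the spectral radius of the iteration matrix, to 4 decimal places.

Diagonal D = diag(19, 26, -19, 26); L, U strict lower/upper.
Gauss-Seidel: T = -(D+L)⁻¹U, row 0 first, T[0,1] = -(-6)/(19) = +0.3158; later rows by forward substitution.
  T[0,:] = [+0.0000, +0.3158, -0.1053, +0.1053]
  T[1,:] = [+0.0000, +0.0729, -0.1397, -0.1680]
  T[2,:] = [+0.0000, -0.0460, +0.0093, -0.3413]
  T[3,:] = [+0.0000, +0.0407, +0.0030, -0.0195]
|eigenvalues of T|: 0.1534, 0.1201, 0.1201, 0.0000.
ρ(T) = max|λ| = 0.1534; 0.1534 < 1 ⇒ converges.

yes, ρ = 0.1534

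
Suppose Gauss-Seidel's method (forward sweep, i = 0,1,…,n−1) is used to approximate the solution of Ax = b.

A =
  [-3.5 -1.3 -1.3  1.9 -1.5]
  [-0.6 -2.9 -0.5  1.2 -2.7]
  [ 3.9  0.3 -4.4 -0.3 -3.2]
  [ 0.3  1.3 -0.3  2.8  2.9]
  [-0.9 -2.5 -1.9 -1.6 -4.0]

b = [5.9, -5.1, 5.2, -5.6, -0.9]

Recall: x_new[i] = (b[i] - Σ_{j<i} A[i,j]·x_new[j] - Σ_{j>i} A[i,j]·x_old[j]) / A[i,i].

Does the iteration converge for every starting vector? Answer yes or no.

Diagonal D = diag(-3.5, -2.9, -4.4, 2.8, -4); L, U strict lower/upper.
Gauss-Seidel: T = -(D+L)⁻¹U, row 0 first, T[0,3] = -(1.9)/(-3.5) = +0.5429; later rows by forward substitution.
  T[0,:] = [+0.0000  -0.3714  -0.3714  +0.5429  -0.4286]
  T[1,:] = [+0.0000  +0.0768  -0.0956  +0.3015  -0.8424]
  T[2,:] = [+0.0000  -0.3240  -0.3357  +0.4335  -1.1646]
  T[3,:] = [+0.0000  -0.0306  +0.0482  -0.1517  -0.7235]
  T[4,:] = [+0.0000  +0.2017  +0.2835  -0.4558  +1.4655]
moduli |λ_i(T)| = 1.3498, 0.4348, 0.1513, 0.0115, 0.0000.
spectral radius ρ = 1.3498; 1.3498 > 1 ⇒ diverges.

no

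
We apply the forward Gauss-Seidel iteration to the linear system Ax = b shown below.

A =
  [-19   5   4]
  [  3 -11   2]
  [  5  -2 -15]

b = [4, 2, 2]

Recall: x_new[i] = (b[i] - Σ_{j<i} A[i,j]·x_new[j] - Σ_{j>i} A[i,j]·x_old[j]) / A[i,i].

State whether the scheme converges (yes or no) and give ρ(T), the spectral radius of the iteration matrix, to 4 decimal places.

yes, ρ = 0.1928

A = D + L + U where D = diag(-19, -11, -15).
GS T = -(D+L)⁻¹U: row 0 first, T[0,1] = -(5)/(-19) = +0.2632; later rows by forward substitution.
  T[0,:] = [+0.0000  +0.2632  +0.2105]
  T[1,:] = [+0.0000  +0.0718  +0.2392]
  T[2,:] = [+0.0000  +0.0781  +0.0383]
|λ(T)| sorted: 0.1928, 0.0827, 0.0000.
spectral radius ρ = 0.1928; 0.1928 < 1 ⇒ converges.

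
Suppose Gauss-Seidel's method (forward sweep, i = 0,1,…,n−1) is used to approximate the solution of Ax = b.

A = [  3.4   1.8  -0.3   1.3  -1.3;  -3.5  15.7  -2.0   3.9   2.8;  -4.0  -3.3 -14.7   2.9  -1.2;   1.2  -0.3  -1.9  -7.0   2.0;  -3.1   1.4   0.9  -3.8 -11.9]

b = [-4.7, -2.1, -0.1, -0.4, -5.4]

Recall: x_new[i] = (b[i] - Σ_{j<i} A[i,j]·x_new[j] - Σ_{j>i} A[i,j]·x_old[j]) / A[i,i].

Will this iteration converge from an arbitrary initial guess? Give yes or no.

Split A = D + L + U, D = diag(3.4, 15.7, -14.7, -7, -11.9).
GS T = -(D+L)⁻¹U: row 0 first, T[0,3] = -(1.3)/(3.4) = -0.3824; later rows by forward substitution.
  T[0,:] = [+0.0000 -0.5294 +0.0882 -0.3824 +0.3824]
  T[1,:] = [+0.0000 -0.1180 +0.1471 -0.3336 -0.0931]
  T[2,:] = [+0.0000 +0.1706 -0.0570 +0.3762 -0.1648]
  T[3,:] = [+0.0000 -0.1320 +0.0243 -0.1534 +0.4000]
  T[4,:] = [+0.0000 +0.1791 -0.0178 +0.1378 -0.2507]
|roots of det(T-λI)|: 0.6241, 0.1596, 0.1596, 0.0623, 0.0000.
ρ = 0.6241; 0.6241 < 1 ⇒ converges.

yes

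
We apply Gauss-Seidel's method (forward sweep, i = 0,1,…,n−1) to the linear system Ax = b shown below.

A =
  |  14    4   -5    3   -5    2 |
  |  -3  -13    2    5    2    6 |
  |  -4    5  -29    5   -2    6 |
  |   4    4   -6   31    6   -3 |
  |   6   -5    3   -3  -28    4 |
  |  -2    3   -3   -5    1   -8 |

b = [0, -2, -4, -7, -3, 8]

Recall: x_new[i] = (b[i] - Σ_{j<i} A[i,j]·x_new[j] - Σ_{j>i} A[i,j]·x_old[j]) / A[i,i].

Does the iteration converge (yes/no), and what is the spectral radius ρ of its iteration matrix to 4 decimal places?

yes, ρ = 0.2882

Let D = diag(14, -13, -29, 31, -28, -8); L, U the strict triangles.
T_GS = -(D+L)⁻¹U: row 0 first, T[0,2] = -(-5)/(14) = +0.3571; later rows by forward substitution.
  T[0,:] = [+0.0000 -0.2857 +0.3571 -0.2143 +0.3571 -0.1429]
  T[1,:] = [+0.0000 +0.0659 +0.0714 +0.4341 +0.0714 +0.4945]
  T[2,:] = [+0.0000 +0.0508 -0.0369 +0.2768 -0.1059 +0.3119]
  T[3,:] = [+0.0000 +0.0382 -0.0625 +0.0252 -0.2693 +0.1118]
  T[4,:] = [+0.0000 -0.0716 +0.0665 -0.0965 +0.0813 +0.0454]
  T[5,:] = [+0.0000 +0.0443 -0.0013 +0.0847 +0.1557 +0.0400]
|roots of det(T-λI)|: 0.2882, 0.1497, 0.1486, 0.0904, 0.0904, 0.0000.
ρ = 0.2882; 0.2882 < 1 ⇒ converges.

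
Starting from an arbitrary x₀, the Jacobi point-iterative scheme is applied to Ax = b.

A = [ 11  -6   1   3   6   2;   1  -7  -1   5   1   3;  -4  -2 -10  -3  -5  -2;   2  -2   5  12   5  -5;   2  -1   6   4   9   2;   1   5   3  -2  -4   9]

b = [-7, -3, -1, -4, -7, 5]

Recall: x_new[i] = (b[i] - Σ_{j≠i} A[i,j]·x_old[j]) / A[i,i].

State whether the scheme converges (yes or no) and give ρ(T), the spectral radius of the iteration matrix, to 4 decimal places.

no, ρ = 1.1791

A = D + L + U where D = diag(11, -7, -10, 12, 9, 9).
Jacobi: T = -D⁻¹(L+U), T[4,0] = -(2)/(9) = -0.2222; T[4,4] = 0.
  T[0,:] = [+0.0000  +0.5455  -0.0909  -0.2727  -0.5455  -0.1818]
  T[1,:] = [+0.1429  +0.0000  -0.1429  +0.7143  +0.1429  +0.4286]
  T[2,:] = [-0.4000  -0.2000  +0.0000  -0.3000  -0.5000  -0.2000]
  T[3,:] = [-0.1667  +0.1667  -0.4167  +0.0000  -0.4167  +0.4167]
  T[4,:] = [-0.2222  +0.1111  -0.6667  -0.4444  +0.0000  -0.2222]
  T[5,:] = [-0.1111  -0.5556  -0.3333  +0.2222  +0.4444  +0.0000]
|eigenvalues of T|: 1.1791, 0.7530, 0.5954, 0.5954, 0.3473, 0.0757.
ρ = 1.1791; 1.1791 > 1 ⇒ diverges.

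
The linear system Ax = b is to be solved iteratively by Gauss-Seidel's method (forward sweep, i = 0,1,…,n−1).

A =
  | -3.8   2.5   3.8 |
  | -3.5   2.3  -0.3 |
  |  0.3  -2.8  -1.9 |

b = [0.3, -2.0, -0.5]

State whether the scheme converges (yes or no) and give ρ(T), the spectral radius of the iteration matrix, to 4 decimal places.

no, ρ = 1.2863

Diagonal D = diag(-3.8, 2.3, -1.9); L, U strict lower/upper.
GS T = -(D+L)⁻¹U: row 0 first, T[0,1] = -(2.5)/(-3.8) = +0.6579; later rows by forward substitution.
  T[0,:] = [+0.0000  +0.6579  +1.0000]
  T[1,:] = [+0.0000  +1.0011  +1.6522]
  T[2,:] = [+0.0000  -1.3715  -2.2769]
|roots of det(T-λI)|: 1.2863, 0.0105, 0.0000.
spectral radius ρ = 1.2863; 1.2863 > 1 ⇒ diverges.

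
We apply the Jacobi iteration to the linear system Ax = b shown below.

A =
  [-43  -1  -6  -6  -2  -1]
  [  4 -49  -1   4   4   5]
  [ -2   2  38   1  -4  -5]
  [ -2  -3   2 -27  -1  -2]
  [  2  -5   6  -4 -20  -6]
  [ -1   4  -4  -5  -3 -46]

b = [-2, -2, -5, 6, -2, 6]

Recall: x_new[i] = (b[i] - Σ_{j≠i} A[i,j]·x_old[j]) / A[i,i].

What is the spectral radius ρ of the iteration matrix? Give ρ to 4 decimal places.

Let D = diag(-43, -49, 38, -27, -20, -46); L, U the strict triangles.
Jacobi T = -D⁻¹(L+U): T[2,4] = -(-4)/(38) = +0.1053; T[2,2] = 0.
  T[0,:] = [+0.0000  -0.0233  -0.1395  -0.1395  -0.0465  -0.0233]
  T[1,:] = [+0.0816  +0.0000  -0.0204  +0.0816  +0.0816  +0.1020]
  T[2,:] = [+0.0526  -0.0526  +0.0000  -0.0263  +0.1053  +0.1316]
  T[3,:] = [-0.0741  -0.1111  +0.0741  +0.0000  -0.0370  -0.0741]
  T[4,:] = [+0.1000  -0.2500  +0.3000  -0.2000  +0.0000  -0.3000]
  T[5,:] = [-0.0217  +0.0870  -0.0870  -0.1087  -0.0652  +0.0000]
moduli |λ_i(T)| = 0.2183, 0.1498, 0.1498, 0.0966, 0.0966, 0.0678.
ρ(T) = max|λ| = 0.2183; 0.2183 < 1, so it converges for any x₀.

0.2183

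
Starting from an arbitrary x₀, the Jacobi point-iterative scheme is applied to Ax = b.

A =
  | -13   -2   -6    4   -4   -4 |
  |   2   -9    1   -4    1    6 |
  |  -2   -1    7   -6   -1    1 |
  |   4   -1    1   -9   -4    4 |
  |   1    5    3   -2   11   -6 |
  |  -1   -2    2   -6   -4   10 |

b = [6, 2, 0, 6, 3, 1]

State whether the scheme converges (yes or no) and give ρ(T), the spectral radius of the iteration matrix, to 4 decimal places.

Diagonal D = diag(-13, -9, 7, -9, 11, 10); L, U strict lower/upper.
T_J = -D⁻¹(L+U): T[5,4] = -(-4)/(10) = +0.4000; T[5,5] = 0.
  T[0,:] = [+0.0000  -0.1538  -0.4615  +0.3077  -0.3077  -0.3077]
  T[1,:] = [+0.2222  +0.0000  +0.1111  -0.4444  +0.1111  +0.6667]
  T[2,:] = [+0.2857  +0.1429  +0.0000  +0.8571  +0.1429  -0.1429]
  T[3,:] = [+0.4444  -0.1111  +0.1111  +0.0000  -0.4444  +0.4444]
  T[4,:] = [-0.0909  -0.4545  -0.2727  +0.1818  +0.0000  +0.5455]
  T[5,:] = [+0.1000  +0.2000  -0.2000  +0.6000  +0.4000  +0.0000]
eigenvalue magnitudes: 1.1531, 0.5792, 0.5792, 0.3110, 0.2546, 0.2546.
ρ(T) = max|λ| = 1.1531; 1.1531 > 1 ⇒ diverges.

no, ρ = 1.1531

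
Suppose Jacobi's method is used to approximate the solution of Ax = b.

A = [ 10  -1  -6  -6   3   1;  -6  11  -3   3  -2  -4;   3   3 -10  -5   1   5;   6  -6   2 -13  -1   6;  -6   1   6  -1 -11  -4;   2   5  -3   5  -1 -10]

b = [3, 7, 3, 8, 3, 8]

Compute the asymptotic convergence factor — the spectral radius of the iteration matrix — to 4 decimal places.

1.1603

Write A = D+L+U with D = diag(10, 11, -10, -13, -11, -10).
Jacobi T = -D⁻¹(L+U): T[3,0] = -(6)/(-13) = +0.4615; T[3,3] = 0.
  T[0,:] = [+0.0000 +0.1000 +0.6000 +0.6000 -0.3000 -0.1000]
  T[1,:] = [+0.5455 +0.0000 +0.2727 -0.2727 +0.1818 +0.3636]
  T[2,:] = [+0.3000 +0.3000 +0.0000 -0.5000 +0.1000 +0.5000]
  T[3,:] = [+0.4615 -0.4615 +0.1538 +0.0000 -0.0769 +0.4615]
  T[4,:] = [-0.5455 +0.0909 +0.5455 -0.0909 +0.0000 -0.3636]
  T[5,:] = [+0.2000 +0.5000 -0.3000 +0.5000 -0.1000 +0.0000]
|roots of det(T-λI)|: 1.1603, 0.9333, 0.6559, 0.5159, 0.5159, 0.0290.
ρ = 1.1603; 1.1603 > 1: divergent.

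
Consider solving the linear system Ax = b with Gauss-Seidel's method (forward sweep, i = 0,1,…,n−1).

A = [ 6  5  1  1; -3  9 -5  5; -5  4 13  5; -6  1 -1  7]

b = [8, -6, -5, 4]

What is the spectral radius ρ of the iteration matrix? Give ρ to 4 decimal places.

0.6439

Split A = D + L + U, D = diag(6, 9, 13, 7).
Gauss-Seidel: T = -(D+L)⁻¹U, row 0 first, T[0,2] = -(1)/(6) = -0.1667; later rows by forward substitution.
  T[0,:] = [+0.0000 -0.8333 -0.1667 -0.1667]
  T[1,:] = [+0.0000 -0.2778 +0.5000 -0.6111]
  T[2,:] = [+0.0000 -0.2350 -0.2179 -0.2607]
  T[3,:] = [+0.0000 -0.7082 -0.2454 -0.0928]
|λ(T)| sorted: 0.6439, 0.5153, 0.4600, 0.0000.
ρ(T) = max|λ| = 0.6439; 0.6439 < 1, so it converges for any x₀.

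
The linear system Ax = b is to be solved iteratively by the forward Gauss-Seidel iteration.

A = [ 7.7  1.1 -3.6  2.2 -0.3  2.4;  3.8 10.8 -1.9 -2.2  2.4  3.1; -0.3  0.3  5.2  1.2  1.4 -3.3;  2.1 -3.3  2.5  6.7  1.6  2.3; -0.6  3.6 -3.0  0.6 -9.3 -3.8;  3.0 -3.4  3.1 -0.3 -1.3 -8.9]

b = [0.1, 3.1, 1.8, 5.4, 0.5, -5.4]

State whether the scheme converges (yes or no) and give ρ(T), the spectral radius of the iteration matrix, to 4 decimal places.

Let D = diag(7.7, 10.8, 5.2, 6.7, -9.3, -8.9); L, U the strict triangles.
Gauss-Seidel: T = -(D+L)⁻¹U, row 0 first, T[0,3] = -(2.2)/(7.7) = -0.2857; later rows by forward substitution.
  T[0,:] = [+0.0000  -0.1429  +0.4675  -0.2857  +0.0390  -0.3117]
  T[1,:] = [+0.0000  +0.0503  +0.0114  +0.3042  -0.2359  -0.1774]
  T[2,:] = [+0.0000  -0.0111  +0.0263  -0.2648  -0.2534  +0.6269]
  T[3,:] = [+0.0000  +0.0737  -0.1507  +0.3382  -0.2727  -0.5669]
  T[4,:] = [+0.0000  +0.0370  -0.0440  +0.2434  -0.0297  -0.6959]
  T[5,:] = [+0.0000  -0.0791  +0.1739  -0.3517  +0.0285  +0.3018]
|eigenvalues of T|: 0.8597, 0.1813, 0.1813, 0.1172, 0.0576, 0.0000.
ρ(T) = max|λ| = 0.8597; 0.8597 < 1: convergent.

yes, ρ = 0.8597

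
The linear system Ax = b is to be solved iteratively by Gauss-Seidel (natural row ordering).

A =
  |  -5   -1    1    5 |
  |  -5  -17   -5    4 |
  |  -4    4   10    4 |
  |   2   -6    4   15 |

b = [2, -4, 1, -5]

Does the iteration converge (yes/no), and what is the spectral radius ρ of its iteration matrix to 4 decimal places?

yes, ρ = 0.3273

Write A = D+L+U with D = diag(-5, -17, 10, 15).
Gauss-Seidel: T = -(D+L)⁻¹U, row 0 first, T[0,2] = -(1)/(-5) = +0.2000; later rows by forward substitution.
  T[0,:] = [+0.0000, -0.2000, +0.2000, +1.0000]
  T[1,:] = [+0.0000, +0.0588, -0.3529, -0.0588]
  T[2,:] = [+0.0000, -0.1035, +0.2212, +0.0235]
  T[3,:] = [+0.0000, +0.0778, -0.2268, -0.1631]
|roots of det(T-λI)|: 0.3273, 0.1438, 0.0667, 0.0000.
ρ(T) = max|λ| = 0.3273; 0.3273 < 1: convergent.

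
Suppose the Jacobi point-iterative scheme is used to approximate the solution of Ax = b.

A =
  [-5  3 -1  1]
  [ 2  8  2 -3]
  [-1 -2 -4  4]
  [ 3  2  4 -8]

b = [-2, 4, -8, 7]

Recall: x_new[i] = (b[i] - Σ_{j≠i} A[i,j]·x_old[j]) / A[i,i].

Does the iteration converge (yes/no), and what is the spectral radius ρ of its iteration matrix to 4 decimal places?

Let D = diag(-5, 8, -4, -8); L, U the strict triangles.
Jacobi T = -D⁻¹(L+U): T[3,1] = -(2)/(-8) = +0.2500; T[3,3] = 0.
  T[0,:] = [+0.0000  +0.6000  -0.2000  +0.2000]
  T[1,:] = [-0.2500  +0.0000  -0.2500  +0.3750]
  T[2,:] = [-0.2500  -0.5000  +0.0000  +1.0000]
  T[3,:] = [+0.3750  +0.2500  +0.5000  +0.0000]
|eigenvalues of T|: 0.9467, 0.6970, 0.1686, 0.1686.
ρ = 0.9467; 0.9467 < 1: convergent.

yes, ρ = 0.9467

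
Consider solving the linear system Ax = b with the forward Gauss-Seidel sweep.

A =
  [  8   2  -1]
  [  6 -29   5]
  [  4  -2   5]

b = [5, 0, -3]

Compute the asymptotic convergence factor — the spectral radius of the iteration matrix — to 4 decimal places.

0.2254

A = D + L + U where D = diag(8, -29, 5).
GS T = -(D+L)⁻¹U: row 0 first, T[0,1] = -(2)/(8) = -0.2500; later rows by forward substitution.
  T[0,:] = [+0.0000 -0.2500 +0.1250]
  T[1,:] = [+0.0000 -0.0517 +0.1983]
  T[2,:] = [+0.0000 +0.1793 -0.0207]
|roots of det(T-λI)|: 0.2254, 0.1530, 0.0000.
ρ = 0.2254; 0.2254 < 1: convergent.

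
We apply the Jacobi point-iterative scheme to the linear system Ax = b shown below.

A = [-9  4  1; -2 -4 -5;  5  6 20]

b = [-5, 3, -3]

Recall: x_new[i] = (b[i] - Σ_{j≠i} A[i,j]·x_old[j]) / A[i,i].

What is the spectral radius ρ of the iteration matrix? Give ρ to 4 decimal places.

Write A = D+L+U with D = diag(-9, -4, 20).
T_J = -D⁻¹(L+U): T[2,0] = -(5)/(20) = -0.2500; T[2,2] = 0.
  T[0,:] = [+0.0000, +0.4444, +0.1111]
  T[1,:] = [-0.5000, +0.0000, -1.2500]
  T[2,:] = [-0.2500, -0.3000, +0.0000]
|λ(T)| sorted: 0.6148, 0.5030, 0.5030.
ρ(T) = max|λ| = 0.6148; 0.6148 < 1: convergent.

0.6148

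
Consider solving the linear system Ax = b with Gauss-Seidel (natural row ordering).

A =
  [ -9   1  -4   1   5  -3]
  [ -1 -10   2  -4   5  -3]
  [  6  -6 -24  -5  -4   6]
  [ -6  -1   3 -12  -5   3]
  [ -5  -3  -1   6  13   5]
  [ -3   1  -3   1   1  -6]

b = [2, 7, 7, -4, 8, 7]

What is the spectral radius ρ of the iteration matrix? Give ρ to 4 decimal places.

Diagonal D = diag(-9, -10, -24, -12, 13, -6); L, U strict lower/upper.
Gauss-Seidel: T = -(D+L)⁻¹U, row 0 first, T[0,4] = -(5)/(-9) = +0.5556; later rows by forward substitution.
  T[0,:] = [+0.0000, +0.1111, -0.4444, +0.1111, +0.5556, -0.3333]
  T[1,:] = [+0.0000, -0.0111, +0.2444, -0.4111, +0.4444, -0.2667]
  T[2,:] = [+0.0000, +0.0306, -0.1722, -0.0778, -0.1389, +0.2333]
  T[3,:] = [+0.0000, -0.0470, +0.1588, -0.0407, -0.7662, +0.4972]
  T[4,:] = [+0.0000, +0.0642, -0.2011, -0.0393, +0.6592, -0.7859]
  T[5,:] = [+0.0000, -0.0698, +0.3420, -0.0985, -0.1521, -0.0426]
eigenvalue magnitudes: 0.8950, 0.4145, 0.1885, 0.0728, 0.0728, 0.0000.
ρ = 0.8950; 0.8950 < 1: convergent.

0.8950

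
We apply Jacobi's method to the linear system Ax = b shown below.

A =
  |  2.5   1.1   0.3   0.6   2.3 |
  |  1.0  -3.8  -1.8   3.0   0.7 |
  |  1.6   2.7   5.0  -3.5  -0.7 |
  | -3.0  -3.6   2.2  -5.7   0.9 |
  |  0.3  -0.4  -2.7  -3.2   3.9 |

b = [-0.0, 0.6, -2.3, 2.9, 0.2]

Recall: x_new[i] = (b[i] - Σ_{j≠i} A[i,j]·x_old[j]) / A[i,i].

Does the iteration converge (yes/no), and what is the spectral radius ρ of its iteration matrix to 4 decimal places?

no, ρ = 1.2218

Split A = D + L + U, D = diag(2.5, -3.8, 5, -5.7, 3.9).
T_J = -D⁻¹(L+U): T[4,1] = -(-0.4)/(3.9) = +0.1026; T[4,4] = 0.
  T[0,:] = [+0.0000, -0.4400, -0.1200, -0.2400, -0.9200]
  T[1,:] = [+0.2632, +0.0000, -0.4737, +0.7895, +0.1842]
  T[2,:] = [-0.3200, -0.5400, +0.0000, +0.7000, +0.1400]
  T[3,:] = [-0.5263, -0.6316, +0.3860, +0.0000, +0.1579]
  T[4,:] = [-0.0769, +0.1026, +0.6923, +0.8205, +0.0000]
|eigenvalues of T|: 1.2218, 0.8045, 0.8045, 0.5425, 0.1642.
ρ(T) = max|λ| = 1.2218; 1.2218 > 1 ⇒ diverges.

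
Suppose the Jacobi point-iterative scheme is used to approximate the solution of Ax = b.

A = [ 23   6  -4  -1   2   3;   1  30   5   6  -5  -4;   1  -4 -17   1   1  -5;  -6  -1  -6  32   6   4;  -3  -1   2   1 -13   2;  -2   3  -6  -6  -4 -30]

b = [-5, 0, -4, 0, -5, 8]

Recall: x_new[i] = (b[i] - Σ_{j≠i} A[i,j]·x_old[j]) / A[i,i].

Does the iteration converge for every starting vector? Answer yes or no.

Let D = diag(23, 30, -17, 32, -13, -30); L, U the strict triangles.
Jacobi: T = -D⁻¹(L+U), T[4,3] = -(1)/(-13) = +0.0769; T[4,4] = 0.
  T[0,:] = [+0.0000  -0.2609  +0.1739  +0.0435  -0.0870  -0.1304]
  T[1,:] = [-0.0333  +0.0000  -0.1667  -0.2000  +0.1667  +0.1333]
  T[2,:] = [+0.0588  -0.2353  +0.0000  +0.0588  +0.0588  -0.2941]
  T[3,:] = [+0.1875  +0.0312  +0.1875  +0.0000  -0.1875  -0.1250]
  T[4,:] = [-0.2308  -0.0769  +0.1538  +0.0769  +0.0000  +0.1538]
  T[5,:] = [-0.0667  +0.1000  -0.2000  -0.2000  -0.1333  +0.0000]
|roots of det(T-λI)|: 0.5716, 0.2488, 0.2488, 0.2352, 0.2352, 0.0674.
ρ = 0.5716; 0.5716 < 1 ⇒ converges.

yes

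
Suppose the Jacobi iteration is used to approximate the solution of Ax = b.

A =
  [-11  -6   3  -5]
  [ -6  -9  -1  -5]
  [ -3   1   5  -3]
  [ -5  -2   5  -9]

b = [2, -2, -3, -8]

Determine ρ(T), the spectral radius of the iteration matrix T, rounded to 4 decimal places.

1.2095

Let D = diag(-11, -9, 5, -9); L, U the strict triangles.
T_J = -D⁻¹(L+U): T[0,1] = -(-6)/(-11) = -0.5455; T[0,0] = 0.
  T[0,:] = [+0.0000, -0.5455, +0.2727, -0.4545]
  T[1,:] = [-0.6667, +0.0000, -0.1111, -0.5556]
  T[2,:] = [+0.6000, -0.2000, +0.0000, +0.6000]
  T[3,:] = [-0.5556, -0.2222, +0.5556, +0.0000]
moduli |λ_i(T)| = 1.2095, 0.8628, 0.5271, 0.1804.
ρ = 1.2095; 1.2095 > 1: divergent.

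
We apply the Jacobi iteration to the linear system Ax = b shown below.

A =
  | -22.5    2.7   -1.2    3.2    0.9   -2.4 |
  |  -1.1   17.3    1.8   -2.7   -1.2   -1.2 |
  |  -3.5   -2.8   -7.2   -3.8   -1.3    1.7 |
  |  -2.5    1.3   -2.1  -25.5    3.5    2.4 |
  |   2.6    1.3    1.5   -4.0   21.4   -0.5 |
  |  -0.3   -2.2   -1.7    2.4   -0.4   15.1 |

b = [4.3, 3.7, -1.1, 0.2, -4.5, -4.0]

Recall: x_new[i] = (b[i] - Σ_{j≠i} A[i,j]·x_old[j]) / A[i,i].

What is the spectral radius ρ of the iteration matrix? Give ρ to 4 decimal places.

Diagonal D = diag(-22.5, 17.3, -7.2, -25.5, 21.4, 15.1); L, U strict lower/upper.
Jacobi T = -D⁻¹(L+U): T[0,3] = -(3.2)/(-22.5) = +0.1422; T[0,0] = 0.
  T[0,:] = [+0.0000  +0.1200  -0.0533  +0.1422  +0.0400  -0.1067]
  T[1,:] = [+0.0636  +0.0000  -0.1040  +0.1561  +0.0694  +0.0694]
  T[2,:] = [-0.4861  -0.3889  +0.0000  -0.5278  -0.1806  +0.2361]
  T[3,:] = [-0.0980  +0.0510  -0.0824  +0.0000  +0.1373  +0.0941]
  T[4,:] = [-0.1215  -0.0607  -0.0701  +0.1869  +0.0000  +0.0234]
  T[5,:] = [+0.0199  +0.1457  +0.1126  -0.1589  +0.0265  +0.0000]
|roots of det(T-λI)|: 0.4211, 0.2663, 0.1908, 0.1403, 0.1204, 0.0560.
ρ(T) = max|λ| = 0.4211; 0.4211 < 1 ⇒ converges.

0.4211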